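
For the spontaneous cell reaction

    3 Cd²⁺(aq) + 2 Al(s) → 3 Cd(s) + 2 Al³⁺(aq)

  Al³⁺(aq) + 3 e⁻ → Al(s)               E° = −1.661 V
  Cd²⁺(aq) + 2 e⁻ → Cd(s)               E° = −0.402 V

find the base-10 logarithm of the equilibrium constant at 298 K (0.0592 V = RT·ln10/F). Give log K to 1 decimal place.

The Cd²⁺/Cd couple is reduced (cathode); E°cell = −0.402 − (−1.661) = +1.259 V with n = 6.
At equilibrium E = 0, so log K = nE°cell / 0.0592 = (6)(+1.259) / 0.0592 = 127.6.

log K = 127.6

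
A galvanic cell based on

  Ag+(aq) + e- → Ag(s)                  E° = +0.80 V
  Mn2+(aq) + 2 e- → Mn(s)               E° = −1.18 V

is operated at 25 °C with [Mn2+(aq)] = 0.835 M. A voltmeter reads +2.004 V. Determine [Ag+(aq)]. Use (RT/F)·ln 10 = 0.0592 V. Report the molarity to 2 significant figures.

Ag⁺/Ag is the cathode (higher E°); E°cell = +0.80 − (−1.18) = +1.98 V with n = 2.
Since E = E° − (0.0592/n)·log Q, log Q = n(E° − E)/0.0592 = −0.811.
Balancing electrons gives 2 Ag+(aq) + Mn(s) → 2 Ag(s) + Mn2+(aq); thus Q = [Mn2+(aq)] / [Ag+(aq)]^2.
Isolating [Ag+(aq)] in Q = 10^{−0.811} yields log [Ag+(aq)] = 0.366, i.e. 2.3 M.

2.3 M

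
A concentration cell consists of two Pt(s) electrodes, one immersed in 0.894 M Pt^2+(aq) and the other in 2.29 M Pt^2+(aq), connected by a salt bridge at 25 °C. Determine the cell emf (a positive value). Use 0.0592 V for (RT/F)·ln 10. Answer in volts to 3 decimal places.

0.012 V

For a concentration cell E°cell = 0, since both electrodes use the same couple.
The compartment with the higher Pt^2+(aq) concentration (2.29 M) acts as the cathode; ions are reduced there and produced at the dilute (0.894 M) anode.
With n = 2, Ecell = −(0.0592/2)·log([dilute]/[conc]) = −(0.0592/2)·log(0.894/2.29) = +0.012 V.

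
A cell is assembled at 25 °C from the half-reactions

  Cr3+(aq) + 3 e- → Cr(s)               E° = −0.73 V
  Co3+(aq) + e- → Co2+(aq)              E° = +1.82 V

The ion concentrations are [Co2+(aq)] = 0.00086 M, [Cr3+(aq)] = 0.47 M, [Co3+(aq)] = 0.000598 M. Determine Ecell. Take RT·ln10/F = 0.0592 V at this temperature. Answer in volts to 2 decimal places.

Co³⁺/Co²⁺ is reduced (cathode, E° = +1.82 V) and Cr³⁺/Cr is oxidized (anode).
E°cell = +1.82 − (−0.73) = +2.55 V, with n = 3 electrons transferred.
The balanced reaction is 3 Co3+(aq) + Cr(s) → 3 Co2+(aq) + Cr3+(aq), so Q = ([Co2+(aq)]^3·[Cr3+(aq)]) / [Co3+(aq)]^3 = 1.4 and log Q = 0.145.
Applying E = E° − (RT ln10/nF)·log Q gives +2.55 − (0.0592/3)(0.145) = +2.55 V.

+2.55 V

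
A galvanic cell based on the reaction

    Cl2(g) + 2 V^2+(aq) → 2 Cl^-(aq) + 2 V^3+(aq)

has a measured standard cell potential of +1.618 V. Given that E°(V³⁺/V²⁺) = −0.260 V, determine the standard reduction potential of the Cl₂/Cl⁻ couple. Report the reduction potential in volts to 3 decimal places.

+1.358 V

In the reaction as written the Cl₂/Cl⁻ couple is reduced (cathode) and V³⁺/V²⁺ is oxidized (anode), so E°cell = E°(Cl₂/Cl⁻) − E°(V³⁺/V²⁺).
E°(Cl₂/Cl⁻) = E°cell + E°(anode) = +1.618 + (−0.260) = +1.358 V.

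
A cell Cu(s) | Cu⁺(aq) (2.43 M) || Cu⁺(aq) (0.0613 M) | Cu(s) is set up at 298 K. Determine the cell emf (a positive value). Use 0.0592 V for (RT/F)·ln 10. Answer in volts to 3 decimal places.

For a concentration cell E°cell = 0, since both electrodes use the same couple.
The compartment with the higher Cu⁺(aq) concentration (2.43 M) acts as the cathode; ions are reduced there and produced at the dilute (0.0613 M) anode.
With n = 1, Ecell = −(0.0592/1)·log([dilute]/[conc]) = −(0.0592/1)·log(0.0613/2.43) = +0.095 V.

0.095 V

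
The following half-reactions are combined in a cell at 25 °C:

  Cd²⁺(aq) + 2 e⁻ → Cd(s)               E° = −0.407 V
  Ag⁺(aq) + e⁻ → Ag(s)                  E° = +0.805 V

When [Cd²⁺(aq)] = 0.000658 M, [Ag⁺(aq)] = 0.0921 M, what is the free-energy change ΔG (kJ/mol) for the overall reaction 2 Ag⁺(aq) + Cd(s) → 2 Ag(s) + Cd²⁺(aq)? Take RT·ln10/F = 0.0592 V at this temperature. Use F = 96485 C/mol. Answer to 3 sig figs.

−240 kJ/mol

E°cell = +0.805 − (−0.407) = +1.212 V; the balanced reaction transfers n = 2 electrons.
The reaction quotient is [Cd²⁺(aq)] / [Ag⁺(aq)]^2 = 0.0776; by Nernst, E = +1.212 − (0.0592/2)(−1.110) = +1.2449 V.
ΔG = −nFE = −(2)(96485)(+1.2449) J/mol = −240 kJ/mol.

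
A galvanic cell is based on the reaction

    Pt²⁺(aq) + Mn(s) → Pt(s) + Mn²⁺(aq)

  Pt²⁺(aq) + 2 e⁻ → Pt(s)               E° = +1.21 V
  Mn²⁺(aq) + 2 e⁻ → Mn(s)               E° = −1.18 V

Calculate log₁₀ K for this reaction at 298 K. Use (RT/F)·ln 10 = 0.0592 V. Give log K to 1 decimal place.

The Pt²⁺/Pt couple is reduced (cathode); E°cell = +1.21 − (−1.18) = +2.39 V with n = 2.
At equilibrium E = 0, so log K = nE°cell / 0.0592 = (2)(+2.39) / 0.0592 = 80.7.

log K = 80.7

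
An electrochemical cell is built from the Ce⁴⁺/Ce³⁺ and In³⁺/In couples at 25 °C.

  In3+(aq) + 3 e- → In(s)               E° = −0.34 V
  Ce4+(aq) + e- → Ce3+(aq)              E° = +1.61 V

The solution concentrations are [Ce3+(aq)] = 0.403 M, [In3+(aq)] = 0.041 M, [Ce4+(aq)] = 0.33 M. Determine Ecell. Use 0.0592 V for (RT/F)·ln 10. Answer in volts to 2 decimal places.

+1.97 V

Since E°(Ce⁴⁺/Ce³⁺) > E°(In³⁺/In), Ce⁴⁺/Ce³⁺ serves as the cathode.
E°cell = E°cat − E°an = +1.61 − (−0.34) = +1.95 V; n = 3.
The balanced reaction is 3 Ce4+(aq) + In(s) → 3 Ce3+(aq) + In3+(aq), so Q = ([Ce3+(aq)]^3·[In3+(aq)]) / [Ce4+(aq)]^3 = 0.0747 and log Q = −1.127.
E = E° − (0.0592/n)·log Q = +1.95 − (0.0592/3)(−1.127) = +1.97 V.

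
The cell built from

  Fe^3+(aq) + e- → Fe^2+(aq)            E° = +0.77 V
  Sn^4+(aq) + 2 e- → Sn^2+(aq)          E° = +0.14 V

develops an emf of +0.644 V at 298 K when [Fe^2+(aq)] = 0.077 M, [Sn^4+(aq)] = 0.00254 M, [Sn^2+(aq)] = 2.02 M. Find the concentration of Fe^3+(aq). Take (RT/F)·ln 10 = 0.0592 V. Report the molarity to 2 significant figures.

0.0047 M

Fe³⁺/Fe²⁺ is the cathode (higher E°); E°cell = +0.77 − (+0.14) = +0.63 V with n = 2.
Rearranging E = E° − (0.0592/n)·log Q gives log Q = 2(+0.63 − (+0.644))/0.0592 = −0.473.
The balanced reaction is 2 Fe^3+(aq) + Sn^2+(aq) → 2 Fe^2+(aq) + Sn^4+(aq), so Q = ([Fe^2+(aq)]^2·[Sn^4+(aq)]) / ([Fe^3+(aq)]^2·[Sn^2+(aq)]).
Isolating [Fe^3+(aq)] in Q = 10^{−0.473} yields log [Fe^3+(aq)] = −2.327, i.e. 0.0047 M.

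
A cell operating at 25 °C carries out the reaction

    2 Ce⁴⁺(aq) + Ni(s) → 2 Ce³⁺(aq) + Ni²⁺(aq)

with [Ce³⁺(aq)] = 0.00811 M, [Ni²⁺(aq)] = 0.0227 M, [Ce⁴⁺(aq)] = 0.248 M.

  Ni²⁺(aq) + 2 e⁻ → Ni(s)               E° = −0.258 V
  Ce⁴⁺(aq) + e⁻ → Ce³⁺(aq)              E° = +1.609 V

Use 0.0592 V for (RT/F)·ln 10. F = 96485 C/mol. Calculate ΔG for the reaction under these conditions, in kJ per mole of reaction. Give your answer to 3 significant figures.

E°cell = +1.609 − (−0.258) = +1.867 V; the balanced reaction transfers n = 2 electrons.
Q = ([Ce³⁺(aq)]^2·[Ni²⁺(aq)]) / [Ce⁴⁺(aq)]^2 = 2.43×10^−5, so log Q = −4.615 and E = +1.867 − (0.0592/2)(−4.615) = +2.0036 V.
Finally ΔG = −nFE = −(2)(96485 C/mol)(+2.0036 V) = −387 kJ/mol.

−387 kJ/mol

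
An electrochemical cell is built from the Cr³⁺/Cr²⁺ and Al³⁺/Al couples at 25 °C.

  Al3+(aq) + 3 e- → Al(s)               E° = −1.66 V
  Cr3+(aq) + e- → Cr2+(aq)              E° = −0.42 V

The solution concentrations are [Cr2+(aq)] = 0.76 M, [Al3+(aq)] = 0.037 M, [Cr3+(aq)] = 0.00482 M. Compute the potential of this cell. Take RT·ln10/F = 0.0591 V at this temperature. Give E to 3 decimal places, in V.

Cr³⁺/Cr²⁺ is reduced (cathode, E° = −0.42 V) and Al³⁺/Al is oxidized (anode).
The standard potential is −0.42 − (−1.66) = +1.24 V and the balanced reaction transfers n = 3 electrons.
For the overall reaction 3 Cr3+(aq) + Al(s) → 3 Cr2+(aq) + Al3+(aq), Q = ([Cr2+(aq)]^3·[Al3+(aq)]) / [Cr3+(aq)]^3 = 1.45×10^5, giving log Q = 5.162.
By the Nernst equation, E = +1.24 − (0.0591/3)·(5.162) = +1.138 V.

+1.138 V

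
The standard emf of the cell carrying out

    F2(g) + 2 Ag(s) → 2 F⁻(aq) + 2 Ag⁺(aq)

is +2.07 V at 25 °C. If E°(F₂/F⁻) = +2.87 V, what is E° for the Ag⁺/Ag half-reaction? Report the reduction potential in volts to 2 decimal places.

+0.80 V

In the reaction as written the F₂/F⁻ couple is reduced (cathode) and Ag⁺/Ag is oxidized (anode), so E°cell = E°(F₂/F⁻) − E°(Ag⁺/Ag).
E°(Ag⁺/Ag) = E°(cathode) − E°cell = +2.87 − (+2.07) = +0.80 V.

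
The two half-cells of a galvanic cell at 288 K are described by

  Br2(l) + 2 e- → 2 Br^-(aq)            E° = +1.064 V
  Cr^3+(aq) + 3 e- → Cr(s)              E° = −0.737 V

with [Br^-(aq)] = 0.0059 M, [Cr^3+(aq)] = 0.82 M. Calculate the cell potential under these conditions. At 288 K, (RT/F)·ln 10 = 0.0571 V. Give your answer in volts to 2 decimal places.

+1.93 V

Since E°(Br₂/Br⁻) > E°(Cr³⁺/Cr), Br₂/Br⁻ serves as the cathode.
The standard potential is +1.064 − (−0.737) = +1.801 V and the balanced reaction transfers n = 6 electrons.
The balanced reaction is 3 Br2(l) + 2 Cr(s) → 6 Br^-(aq) + 2 Cr^3+(aq), so Q = [Br^-(aq)]^6·[Cr^3+(aq)]^2 = 2.84×10^−14 and log Q = −13.547.
Applying E = E° − (RT ln10/nF)·log Q gives +1.801 − (0.0571/6)(−13.547) = +1.93 V.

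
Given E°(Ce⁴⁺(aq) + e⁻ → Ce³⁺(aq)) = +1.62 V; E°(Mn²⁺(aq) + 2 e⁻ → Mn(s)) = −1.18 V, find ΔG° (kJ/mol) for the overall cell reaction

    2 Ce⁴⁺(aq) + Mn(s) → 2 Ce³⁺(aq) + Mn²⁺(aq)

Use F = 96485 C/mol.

In the reaction as written Ce⁴⁺(aq) is reduced, so the Ce⁴⁺/Ce³⁺ couple is the cathode and Mn²⁺/Mn is the anode.
E°cell = +1.62 − (−1.18) = +2.80 V; balancing electrons gives n = 2.
ΔG° = −nFE°cell = −(2)(96485)(+2.80) J/mol = −540 kJ/mol.

−540 kJ/mol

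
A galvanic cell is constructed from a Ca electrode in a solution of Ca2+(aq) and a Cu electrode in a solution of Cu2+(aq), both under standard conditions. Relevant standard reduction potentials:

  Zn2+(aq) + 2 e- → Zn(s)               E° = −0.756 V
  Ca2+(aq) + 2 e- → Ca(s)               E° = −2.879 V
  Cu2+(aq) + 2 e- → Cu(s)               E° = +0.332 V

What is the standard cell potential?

+3.211 V

The Cu²⁺/Cu couple has the higher E°, so Cu ion is reduced (cathode) and Ca is oxidized (anode).
E°cell = E°(cathode) − E°(anode) = +0.332 − (−2.879) = +3.211 V.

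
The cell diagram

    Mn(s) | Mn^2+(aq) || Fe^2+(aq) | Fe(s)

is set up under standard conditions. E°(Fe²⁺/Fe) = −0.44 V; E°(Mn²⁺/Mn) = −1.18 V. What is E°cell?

By convention the left-hand electrode in cell notation is the anode (oxidation) and the right-hand electrode is the cathode (reduction).
E°cell = E°(right) − E°(left) = −0.44 − (−1.18) = +0.74 V.

+0.74 V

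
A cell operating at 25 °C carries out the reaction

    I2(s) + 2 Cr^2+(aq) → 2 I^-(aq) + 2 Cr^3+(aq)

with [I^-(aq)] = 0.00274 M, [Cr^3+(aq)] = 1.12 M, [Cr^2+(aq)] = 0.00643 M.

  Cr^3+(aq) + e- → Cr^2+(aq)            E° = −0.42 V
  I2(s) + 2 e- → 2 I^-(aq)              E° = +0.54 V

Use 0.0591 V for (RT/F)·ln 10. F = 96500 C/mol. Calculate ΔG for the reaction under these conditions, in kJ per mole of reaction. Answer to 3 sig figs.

The standard cell potential is +0.54 − (−0.42) = +0.96 V, with n = 2 electrons in the balanced equation.
Q = ([I^-(aq)]^2·[Cr^3+(aq)]^2) / [Cr^2+(aq)]^2 = 0.228, so log Q = −0.642 and E = +0.96 − (0.0591/2)(−0.642) = +0.9790 V.
Finally ΔG = −nFE = −(2)(96500 C/mol)(+0.9790 V) = −189 kJ/mol.

−189 kJ/mol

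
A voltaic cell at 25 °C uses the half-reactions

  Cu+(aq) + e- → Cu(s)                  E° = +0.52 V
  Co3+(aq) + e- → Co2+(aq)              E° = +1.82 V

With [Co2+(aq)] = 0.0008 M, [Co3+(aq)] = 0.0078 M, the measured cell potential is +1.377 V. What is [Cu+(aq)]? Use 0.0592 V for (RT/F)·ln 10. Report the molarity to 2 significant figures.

Co³⁺/Co²⁺ is the cathode (higher E°); E°cell = +1.82 − (+0.52) = +1.30 V with n = 1.
Since E = E° − (0.0592/n)·log Q, log Q = n(E° − E)/0.0592 = −1.301.
Balancing electrons gives Co3+(aq) + Cu(s) → Co2+(aq) + Cu+(aq); thus Q = ([Co2+(aq)]·[Cu+(aq)]) / [Co3+(aq)].
Isolating [Cu+(aq)] in Q = 10^{−1.301} yields log [Cu+(aq)] = −0.312, i.e. 0.49 M.

0.49 M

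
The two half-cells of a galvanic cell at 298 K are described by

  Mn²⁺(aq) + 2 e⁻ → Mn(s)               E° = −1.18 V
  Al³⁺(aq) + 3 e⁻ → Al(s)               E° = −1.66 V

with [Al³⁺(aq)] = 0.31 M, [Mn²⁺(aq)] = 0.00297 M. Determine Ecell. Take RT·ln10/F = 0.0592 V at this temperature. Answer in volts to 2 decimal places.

+0.42 V

Mn²⁺/Mn is reduced (cathode, E° = −1.18 V) and Al³⁺/Al is oxidized (anode).
E°cell = −1.18 − (−1.66) = +0.48 V, with n = 6 electrons transferred.
For the overall reaction 3 Mn²⁺(aq) + 2 Al(s) → 3 Mn(s) + 2 Al³⁺(aq), Q = [Al³⁺(aq)]^2 / [Mn²⁺(aq)]^3 = 3.67×10^6, giving log Q = 6.564.
E = E° − (0.0592/n)·log Q = +0.48 − (0.0592/6)(6.564) = +0.42 V.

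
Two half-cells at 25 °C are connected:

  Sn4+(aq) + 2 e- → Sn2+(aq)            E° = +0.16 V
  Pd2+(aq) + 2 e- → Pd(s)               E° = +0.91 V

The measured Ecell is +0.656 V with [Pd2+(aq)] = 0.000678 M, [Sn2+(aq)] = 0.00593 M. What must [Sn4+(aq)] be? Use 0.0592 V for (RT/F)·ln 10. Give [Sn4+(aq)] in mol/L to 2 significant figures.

0.0060 M

With Pd²⁺/Pd at the cathode and Sn⁴⁺/Sn²⁺ at the anode, E°cell = +0.91 − (+0.16) = +0.75 V (n = 2).
From the Nernst equation, log Q = n(E° − E)/0.0592 = 2·(+0.75 − (+0.656))/0.0592 = 3.176.
Balancing electrons gives Pd2+(aq) + Sn2+(aq) → Pd(s) + Sn4+(aq); thus Q = [Sn4+(aq)] / ([Pd2+(aq)]·[Sn2+(aq)]).
Isolating [Sn4+(aq)] in Q = 10^{3.176} yields log [Sn4+(aq)] = −2.220, i.e. 0.0060 M.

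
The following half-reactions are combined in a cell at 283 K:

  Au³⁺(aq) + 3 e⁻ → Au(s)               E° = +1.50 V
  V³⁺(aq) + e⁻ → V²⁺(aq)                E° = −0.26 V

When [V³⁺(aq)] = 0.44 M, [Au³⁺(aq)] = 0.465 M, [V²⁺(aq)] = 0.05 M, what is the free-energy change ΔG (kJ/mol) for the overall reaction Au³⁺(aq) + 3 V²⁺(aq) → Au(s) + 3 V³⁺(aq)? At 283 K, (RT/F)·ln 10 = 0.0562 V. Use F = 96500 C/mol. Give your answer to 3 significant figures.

−492 kJ/mol

With Au³⁺/Au reduced at the cathode, E°cell = +1.50 − (−0.26) = +1.76 V and n = 3.
Q = [V³⁺(aq)]^3 / ([Au³⁺(aq)]·[V²⁺(aq)]^3) = 1.47×10^3, so log Q = 3.166 and E = +1.76 − (0.0562/3)(3.166) = +1.7007 V.
ΔG = −nFE = −(3)(96500)(+1.7007) J/mol = −492 kJ/mol.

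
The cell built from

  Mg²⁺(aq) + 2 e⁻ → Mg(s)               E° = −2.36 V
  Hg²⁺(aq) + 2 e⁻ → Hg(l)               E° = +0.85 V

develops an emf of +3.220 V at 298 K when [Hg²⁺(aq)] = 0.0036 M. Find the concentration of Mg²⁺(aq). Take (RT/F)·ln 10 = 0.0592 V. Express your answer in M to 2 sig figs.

The Hg²⁺/Hg couple has the larger reduction potential, so it is the cathode: E°cell = +0.85 − (−2.36) = +3.21 V and n = 2.
From the Nernst equation, log Q = n(E° − E)/0.0592 = 2·(+3.21 − (+3.220))/0.0592 = −0.338.
Balancing electrons gives Hg²⁺(aq) + Mg(s) → Hg(l) + Mg²⁺(aq); thus Q = [Mg²⁺(aq)] / [Hg²⁺(aq)].
Substituting the known concentrations and solving, log [Mg²⁺(aq)] = −2.782 and [Mg²⁺(aq)] = 0.0017 M.

0.0017 M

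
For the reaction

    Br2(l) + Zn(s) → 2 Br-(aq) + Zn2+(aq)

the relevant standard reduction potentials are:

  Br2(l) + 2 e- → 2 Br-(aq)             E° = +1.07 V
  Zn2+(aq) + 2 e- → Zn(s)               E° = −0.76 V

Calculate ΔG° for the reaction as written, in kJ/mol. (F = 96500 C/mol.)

In the reaction as written Br2(l) is reduced, so the Br₂/Br⁻ couple is the cathode and Zn²⁺/Zn is the anode.
E°cell = +1.07 − (−0.76) = +1.83 V; balancing electrons gives n = 2.
ΔG° = −nFE°cell = −(2)(96500)(+1.83) J/mol = −353 kJ/mol.

−353 kJ/mol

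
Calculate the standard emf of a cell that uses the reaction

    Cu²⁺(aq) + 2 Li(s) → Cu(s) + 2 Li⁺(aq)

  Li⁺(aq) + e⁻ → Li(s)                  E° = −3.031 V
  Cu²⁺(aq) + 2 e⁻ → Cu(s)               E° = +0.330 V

+3.361 V

In the reaction as written, Cu²⁺(aq) is reduced (cathode) and Li⁺(aq) is produced by oxidation at the anode.
E°cell = E°(cathode) − E°(anode) = +0.330 − (−3.031) = +3.361 V.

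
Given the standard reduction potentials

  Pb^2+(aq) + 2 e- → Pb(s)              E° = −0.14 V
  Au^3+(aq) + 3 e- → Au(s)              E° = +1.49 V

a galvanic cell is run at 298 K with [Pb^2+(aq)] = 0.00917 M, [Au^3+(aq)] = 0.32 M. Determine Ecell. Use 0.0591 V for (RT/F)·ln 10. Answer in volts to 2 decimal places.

+1.68 V

The Au³⁺/Au couple has the more positive E°, so it is the cathode; Pb²⁺/Pb is the anode.
E°cell = E°cat − E°an = +1.49 − (−0.14) = +1.63 V; n = 6.
For the overall reaction 2 Au^3+(aq) + 3 Pb(s) → 2 Au(s) + 3 Pb^2+(aq), Q = [Pb^2+(aq)]^3 / [Au^3+(aq)]^2 = 7.53×10^−6, giving log Q = −5.123.
Applying E = E° − (RT ln10/nF)·log Q gives +1.63 − (0.0591/6)(−5.123) = +1.68 V.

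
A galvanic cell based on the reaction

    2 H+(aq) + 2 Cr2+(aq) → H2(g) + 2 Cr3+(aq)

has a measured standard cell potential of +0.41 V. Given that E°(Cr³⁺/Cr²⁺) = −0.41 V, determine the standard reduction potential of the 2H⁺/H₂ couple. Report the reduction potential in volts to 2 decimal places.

+0.00 V

In the reaction as written the 2H⁺/H₂ couple is reduced (cathode) and Cr³⁺/Cr²⁺ is oxidized (anode), so E°cell = E°(2H⁺/H₂) − E°(Cr³⁺/Cr²⁺).
E°(2H⁺/H₂) = E°cell + E°(anode) = +0.41 + (−0.41) = +0.00 V.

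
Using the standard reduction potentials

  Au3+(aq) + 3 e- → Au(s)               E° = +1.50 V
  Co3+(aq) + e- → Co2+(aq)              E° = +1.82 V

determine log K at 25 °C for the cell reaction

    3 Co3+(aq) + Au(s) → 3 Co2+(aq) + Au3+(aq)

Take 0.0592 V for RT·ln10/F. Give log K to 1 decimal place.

log K = 16.2

The Co³⁺/Co²⁺ couple is reduced (cathode); E°cell = +1.82 − (+1.50) = +0.32 V with n = 3.
At equilibrium E = 0, so log K = nE°cell / 0.0592 = (3)(+0.32) / 0.0592 = 16.2.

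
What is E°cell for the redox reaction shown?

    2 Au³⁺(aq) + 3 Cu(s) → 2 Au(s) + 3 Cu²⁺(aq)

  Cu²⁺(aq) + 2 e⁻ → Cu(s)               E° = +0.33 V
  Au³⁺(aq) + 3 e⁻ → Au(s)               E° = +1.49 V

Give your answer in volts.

+1.16 V

Au³⁺(aq) gains electrons, so the Au³⁺/Au couple is the cathode; the Cu²⁺/Cu couple is the anode.
E°cell = E°(cathode) − E°(anode) = +1.49 − (+0.33) = +1.16 V.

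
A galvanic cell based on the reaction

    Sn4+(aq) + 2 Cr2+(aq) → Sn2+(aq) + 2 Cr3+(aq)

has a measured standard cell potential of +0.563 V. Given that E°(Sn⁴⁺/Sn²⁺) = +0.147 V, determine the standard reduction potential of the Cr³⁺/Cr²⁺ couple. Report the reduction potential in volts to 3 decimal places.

−0.416 V

In the reaction as written the Sn⁴⁺/Sn²⁺ couple is reduced (cathode) and Cr³⁺/Cr²⁺ is oxidized (anode), so E°cell = E°(Sn⁴⁺/Sn²⁺) − E°(Cr³⁺/Cr²⁺).
E°(Cr³⁺/Cr²⁺) = E°(cathode) − E°cell = +0.147 − (+0.563) = −0.416 V.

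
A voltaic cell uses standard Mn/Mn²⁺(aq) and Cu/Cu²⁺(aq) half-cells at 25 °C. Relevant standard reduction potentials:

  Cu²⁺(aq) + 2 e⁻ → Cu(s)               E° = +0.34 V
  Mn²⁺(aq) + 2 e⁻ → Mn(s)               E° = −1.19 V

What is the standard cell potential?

The Cu²⁺/Cu couple has the higher E°, so Cu ion is reduced (cathode) and Mn is oxidized (anode).
E°cell = E°(cathode) − E°(anode) = +0.34 − (−1.19) = +1.53 V.

+1.53 V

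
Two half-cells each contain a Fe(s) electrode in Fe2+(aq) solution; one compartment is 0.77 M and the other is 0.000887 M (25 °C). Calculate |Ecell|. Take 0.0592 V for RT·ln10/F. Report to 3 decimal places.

For a concentration cell E°cell = 0, since both electrodes use the same couple.
The compartment with the higher Fe2+(aq) concentration (0.77 M) acts as the cathode; ions are reduced there and produced at the dilute (0.000887 M) anode.
With n = 2, Ecell = −(0.0592/2)·log([dilute]/[conc]) = −(0.0592/2)·log(0.000887/0.77) = +0.087 V.

0.087 V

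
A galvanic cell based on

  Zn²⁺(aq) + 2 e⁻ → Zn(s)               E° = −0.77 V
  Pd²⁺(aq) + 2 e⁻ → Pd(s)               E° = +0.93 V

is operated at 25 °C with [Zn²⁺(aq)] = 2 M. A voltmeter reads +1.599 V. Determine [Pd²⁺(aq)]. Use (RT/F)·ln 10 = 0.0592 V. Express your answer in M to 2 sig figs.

0.00077 M

With Pd²⁺/Pd at the cathode and Zn²⁺/Zn at the anode, E°cell = +0.93 − (−0.77) = +1.70 V (n = 2).
Since E = E° − (0.0592/n)·log Q, log Q = n(E° − E)/0.0592 = 3.412.
The balanced reaction is Pd²⁺(aq) + Zn(s) → Pd(s) + Zn²⁺(aq), so Q = [Zn²⁺(aq)] / [Pd²⁺(aq)].
Isolating [Pd²⁺(aq)] in Q = 10^{3.412} yields log [Pd²⁺(aq)] = −3.111, i.e. 0.00077 M.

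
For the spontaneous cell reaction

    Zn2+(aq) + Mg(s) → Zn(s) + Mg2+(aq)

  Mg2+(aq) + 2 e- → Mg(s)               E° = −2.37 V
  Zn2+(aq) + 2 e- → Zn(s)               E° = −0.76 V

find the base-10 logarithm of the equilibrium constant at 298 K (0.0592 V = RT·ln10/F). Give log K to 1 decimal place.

The Zn²⁺/Zn couple is reduced (cathode); E°cell = −0.76 − (−2.37) = +1.61 V with n = 2.
At equilibrium E = 0, so log K = nE°cell / 0.0592 = (2)(+1.61) / 0.0592 = 54.4.

log K = 54.4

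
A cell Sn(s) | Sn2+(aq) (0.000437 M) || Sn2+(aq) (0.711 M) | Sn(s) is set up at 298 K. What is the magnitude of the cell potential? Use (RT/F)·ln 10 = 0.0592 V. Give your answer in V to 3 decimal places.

0.095 V

For a concentration cell E°cell = 0, since both electrodes use the same couple.
The compartment with the higher Sn2+(aq) concentration (0.711 M) acts as the cathode; ions are reduced there and produced at the dilute (0.000437 M) anode.
With n = 2, Ecell = −(0.0592/2)·log([dilute]/[conc]) = −(0.0592/2)·log(0.000437/0.711) = +0.095 V.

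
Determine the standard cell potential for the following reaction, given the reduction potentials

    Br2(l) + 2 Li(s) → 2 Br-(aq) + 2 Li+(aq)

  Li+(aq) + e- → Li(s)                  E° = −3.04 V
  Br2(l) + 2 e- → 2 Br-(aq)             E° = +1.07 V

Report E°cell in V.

Br2(l) gains electrons, so the Br₂/Br⁻ couple is the cathode; the Li⁺/Li couple is the anode.
E°cell = E°(cathode) − E°(anode) = +1.07 − (−3.04) = +4.11 V.
The positive value indicates the reaction is spontaneous as written.

+4.11 V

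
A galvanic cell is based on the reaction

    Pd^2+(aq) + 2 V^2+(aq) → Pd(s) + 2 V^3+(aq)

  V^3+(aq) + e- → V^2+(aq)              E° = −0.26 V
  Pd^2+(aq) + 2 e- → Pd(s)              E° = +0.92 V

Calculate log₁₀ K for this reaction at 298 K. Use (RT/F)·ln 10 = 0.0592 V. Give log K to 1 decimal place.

The Pd²⁺/Pd couple is reduced (cathode); E°cell = +0.92 − (−0.26) = +1.18 V with n = 2.
At equilibrium E = 0, so log K = nE°cell / 0.0592 = (2)(+1.18) / 0.0592 = 39.9.

log K = 39.9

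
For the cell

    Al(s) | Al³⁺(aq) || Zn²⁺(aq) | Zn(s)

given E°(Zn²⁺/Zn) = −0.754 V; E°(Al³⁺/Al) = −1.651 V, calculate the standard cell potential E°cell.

+0.897 V

By convention the left-hand electrode in cell notation is the anode (oxidation) and the right-hand electrode is the cathode (reduction).
E°cell = E°(right) − E°(left) = −0.754 − (−1.651) = +0.897 V.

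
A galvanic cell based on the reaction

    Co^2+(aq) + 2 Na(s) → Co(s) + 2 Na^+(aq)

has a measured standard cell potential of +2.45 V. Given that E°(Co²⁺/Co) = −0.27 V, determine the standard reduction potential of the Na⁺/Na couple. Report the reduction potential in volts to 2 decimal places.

−2.72 V

In the reaction as written the Co²⁺/Co couple is reduced (cathode) and Na⁺/Na is oxidized (anode), so E°cell = E°(Co²⁺/Co) − E°(Na⁺/Na).
E°(Na⁺/Na) = E°(cathode) − E°cell = −0.27 − (+2.45) = −2.72 V.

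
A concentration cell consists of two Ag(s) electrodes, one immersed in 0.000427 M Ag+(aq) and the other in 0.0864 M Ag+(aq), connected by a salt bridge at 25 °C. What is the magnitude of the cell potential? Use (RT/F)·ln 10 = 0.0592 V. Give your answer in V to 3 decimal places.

For a concentration cell E°cell = 0, since both electrodes use the same couple.
The compartment with the higher Ag+(aq) concentration (0.0864 M) acts as the cathode; ions are reduced there and produced at the dilute (0.000427 M) anode.
With n = 1, Ecell = −(0.0592/1)·log([dilute]/[conc]) = −(0.0592/1)·log(0.000427/0.0864) = +0.137 V.

0.137 V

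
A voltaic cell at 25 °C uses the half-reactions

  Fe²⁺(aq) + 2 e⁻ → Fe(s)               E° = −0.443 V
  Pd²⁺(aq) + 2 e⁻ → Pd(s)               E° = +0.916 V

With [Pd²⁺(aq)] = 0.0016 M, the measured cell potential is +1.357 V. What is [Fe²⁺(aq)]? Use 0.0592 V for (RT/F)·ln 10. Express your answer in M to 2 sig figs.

0.0019 M

With Pd²⁺/Pd at the cathode and Fe²⁺/Fe at the anode, E°cell = +0.916 − (−0.443) = +1.359 V (n = 2).
Since E = E° − (0.0592/n)·log Q, log Q = n(E° − E)/0.0592 = 0.068.
Balancing electrons gives Pd²⁺(aq) + Fe(s) → Pd(s) + Fe²⁺(aq); thus Q = [Fe²⁺(aq)] / [Pd²⁺(aq)].
Isolating [Fe²⁺(aq)] in Q = 10^{0.068} yields log [Fe²⁺(aq)] = −2.728, i.e. 0.0019 M.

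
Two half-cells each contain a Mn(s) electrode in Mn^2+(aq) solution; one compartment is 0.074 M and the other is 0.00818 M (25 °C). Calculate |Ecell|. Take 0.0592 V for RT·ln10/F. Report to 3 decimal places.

For a concentration cell E°cell = 0, since both electrodes use the same couple.
The compartment with the higher Mn^2+(aq) concentration (0.074 M) acts as the cathode; ions are reduced there and produced at the dilute (0.00818 M) anode.
With n = 2, Ecell = −(0.0592/2)·log([dilute]/[conc]) = −(0.0592/2)·log(0.00818/0.074) = +0.028 V.

0.028 V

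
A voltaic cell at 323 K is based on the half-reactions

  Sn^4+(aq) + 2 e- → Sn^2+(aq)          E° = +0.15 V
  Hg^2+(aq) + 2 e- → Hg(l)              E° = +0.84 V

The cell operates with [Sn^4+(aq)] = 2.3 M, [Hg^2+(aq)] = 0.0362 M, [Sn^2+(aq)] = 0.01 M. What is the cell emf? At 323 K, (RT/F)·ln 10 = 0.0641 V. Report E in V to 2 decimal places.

The Hg²⁺/Hg couple has the more positive E°, so it is the cathode; Sn⁴⁺/Sn²⁺ is the anode.
E°cell = E°cat − E°an = +0.84 − (+0.15) = +0.69 V; n = 2.
For the overall reaction Hg^2+(aq) + Sn^2+(aq) → Hg(l) + Sn^4+(aq), Q = [Sn^4+(aq)] / ([Hg^2+(aq)]·[Sn^2+(aq)]) = 6.35×10^3, giving log Q = 3.803.
By the Nernst equation, E = +0.69 − (0.0641/2)·(3.803) = +0.57 V.

+0.57 V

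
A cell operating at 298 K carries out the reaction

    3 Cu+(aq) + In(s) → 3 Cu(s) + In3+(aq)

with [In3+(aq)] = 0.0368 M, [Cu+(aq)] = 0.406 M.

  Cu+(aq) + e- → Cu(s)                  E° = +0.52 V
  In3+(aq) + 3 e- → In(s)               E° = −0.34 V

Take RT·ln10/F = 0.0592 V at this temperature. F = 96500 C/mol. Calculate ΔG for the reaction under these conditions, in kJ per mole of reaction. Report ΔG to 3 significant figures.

−250 kJ/mol

The standard cell potential is +0.52 − (−0.34) = +0.86 V, with n = 3 electrons in the balanced equation.
Here Q = [In3+(aq)] / [Cu+(aq)]^3 = 0.55 (log Q = −0.260), giving E = +0.86 − (0.0592/3)·(−0.260) = +0.8651 V.
Finally ΔG = −nFE = −(3)(96500 C/mol)(+0.8651 V) = −250 kJ/mol.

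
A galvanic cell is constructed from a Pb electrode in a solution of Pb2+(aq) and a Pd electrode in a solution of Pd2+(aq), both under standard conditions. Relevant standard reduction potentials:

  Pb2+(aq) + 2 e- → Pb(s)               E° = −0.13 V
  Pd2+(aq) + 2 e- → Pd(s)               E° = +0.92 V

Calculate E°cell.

+1.05 V

The Pd²⁺/Pd couple has the higher E°, so Pd ion is reduced (cathode) and Pb is oxidized (anode).
E°cell = E°(cathode) − E°(anode) = +0.92 − (−0.13) = +1.05 V.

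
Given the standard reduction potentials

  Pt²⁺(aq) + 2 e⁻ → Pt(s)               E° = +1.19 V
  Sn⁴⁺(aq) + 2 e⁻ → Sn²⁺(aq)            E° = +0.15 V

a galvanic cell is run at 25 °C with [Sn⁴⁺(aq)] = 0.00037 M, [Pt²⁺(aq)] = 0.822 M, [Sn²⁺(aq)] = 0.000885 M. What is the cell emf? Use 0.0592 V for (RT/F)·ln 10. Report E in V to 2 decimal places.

+1.05 V

The Pt²⁺/Pt couple has the more positive E°, so it is the cathode; Sn⁴⁺/Sn²⁺ is the anode.
The standard potential is +1.19 − (+0.15) = +1.04 V and the balanced reaction transfers n = 2 electrons.
For the overall reaction Pt²⁺(aq) + Sn²⁺(aq) → Pt(s) + Sn⁴⁺(aq), Q = [Sn⁴⁺(aq)] / ([Pt²⁺(aq)]·[Sn²⁺(aq)]) = 0.509, giving log Q = −0.294.
Applying E = E° − (RT ln10/nF)·log Q gives +1.04 − (0.0592/2)(−0.294) = +1.05 V.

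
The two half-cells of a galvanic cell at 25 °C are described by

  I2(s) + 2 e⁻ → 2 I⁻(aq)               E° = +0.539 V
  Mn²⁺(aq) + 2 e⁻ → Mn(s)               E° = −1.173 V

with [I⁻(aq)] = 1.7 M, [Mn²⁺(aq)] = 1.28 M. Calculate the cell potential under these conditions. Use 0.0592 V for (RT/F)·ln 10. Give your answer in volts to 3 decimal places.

The I₂/I⁻ couple has the more positive E°, so it is the cathode; Mn²⁺/Mn is the anode.
E°cell = +0.539 − (−1.173) = +1.712 V, with n = 2 electrons transferred.
For the overall reaction I2(s) + Mn(s) → 2 I⁻(aq) + Mn²⁺(aq), Q = [I⁻(aq)]^2·[Mn²⁺(aq)] = 3.7, giving log Q = 0.568.
Applying E = E° − (RT ln10/nF)·log Q gives +1.712 − (0.0592/2)(0.568) = +1.695 V.

+1.695 V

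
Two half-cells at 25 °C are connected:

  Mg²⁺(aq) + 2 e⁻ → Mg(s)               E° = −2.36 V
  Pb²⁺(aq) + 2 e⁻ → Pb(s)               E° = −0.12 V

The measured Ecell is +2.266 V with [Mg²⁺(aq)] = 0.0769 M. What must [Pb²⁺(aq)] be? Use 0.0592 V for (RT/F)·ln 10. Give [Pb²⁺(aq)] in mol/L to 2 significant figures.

Pb²⁺/Pb is the cathode (higher E°); E°cell = −0.12 − (−2.36) = +2.24 V with n = 2.
Since E = E° − (0.0592/n)·log Q, log Q = n(E° − E)/0.0592 = −0.878.
Balancing electrons gives Pb²⁺(aq) + Mg(s) → Pb(s) + Mg²⁺(aq); thus Q = [Mg²⁺(aq)] / [Pb²⁺(aq)].
Isolating [Pb²⁺(aq)] in Q = 10^{−0.878} yields log [Pb²⁺(aq)] = −0.236, i.e. 0.58 M.

0.58 M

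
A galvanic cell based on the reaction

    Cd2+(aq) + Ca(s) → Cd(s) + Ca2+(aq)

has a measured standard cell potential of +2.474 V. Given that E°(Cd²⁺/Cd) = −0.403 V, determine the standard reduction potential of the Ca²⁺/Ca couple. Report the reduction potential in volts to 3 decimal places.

−2.877 V

In the reaction as written the Cd²⁺/Cd couple is reduced (cathode) and Ca²⁺/Ca is oxidized (anode), so E°cell = E°(Cd²⁺/Cd) − E°(Ca²⁺/Ca).
E°(Ca²⁺/Ca) = E°(cathode) − E°cell = −0.403 − (+2.474) = −2.877 V.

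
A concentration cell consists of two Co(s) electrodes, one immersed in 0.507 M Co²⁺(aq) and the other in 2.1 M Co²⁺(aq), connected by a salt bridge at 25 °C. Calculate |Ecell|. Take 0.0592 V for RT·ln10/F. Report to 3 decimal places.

0.018 V

For a concentration cell E°cell = 0, since both electrodes use the same couple.
The compartment with the higher Co²⁺(aq) concentration (2.1 M) acts as the cathode; ions are reduced there and produced at the dilute (0.507 M) anode.
With n = 2, Ecell = −(0.0592/2)·log([dilute]/[conc]) = −(0.0592/2)·log(0.507/2.1) = +0.018 V.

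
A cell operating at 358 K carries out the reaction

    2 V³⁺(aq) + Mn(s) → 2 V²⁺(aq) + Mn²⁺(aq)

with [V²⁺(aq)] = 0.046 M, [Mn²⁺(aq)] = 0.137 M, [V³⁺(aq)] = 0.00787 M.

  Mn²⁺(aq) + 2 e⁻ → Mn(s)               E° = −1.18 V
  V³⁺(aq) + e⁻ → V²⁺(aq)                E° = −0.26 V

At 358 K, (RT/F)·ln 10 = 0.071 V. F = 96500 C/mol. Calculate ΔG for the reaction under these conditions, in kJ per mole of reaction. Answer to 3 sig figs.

−173 kJ/mol

The standard cell potential is −0.26 − (−1.18) = +0.92 V, with n = 2 electrons in the balanced equation.
Q = ([V²⁺(aq)]^2·[Mn²⁺(aq)]) / [V³⁺(aq)]^2 = 4.68, so log Q = 0.670 and E = +0.92 − (0.071/2)(0.670) = +0.8962 V.
Then ΔG = −nFE = −2 × 96500 × +0.8962 J/mol = −173 kJ/mol.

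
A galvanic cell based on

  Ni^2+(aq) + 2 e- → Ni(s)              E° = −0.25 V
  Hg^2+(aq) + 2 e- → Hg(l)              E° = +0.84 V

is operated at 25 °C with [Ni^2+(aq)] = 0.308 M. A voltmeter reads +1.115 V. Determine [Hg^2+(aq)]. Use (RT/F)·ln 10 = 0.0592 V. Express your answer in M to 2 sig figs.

Hg²⁺/Hg is the cathode (higher E°); E°cell = +0.84 − (−0.25) = +1.09 V with n = 2.
Rearranging E = E° − (0.0592/n)·log Q gives log Q = 2(+1.09 − (+1.115))/0.0592 = −0.845.
For Hg^2+(aq) + Ni(s) → Hg(l) + Ni^2+(aq), the reaction quotient is Q = [Ni^2+(aq)] / [Hg^2+(aq)].
Substituting the known concentrations and solving, log [Hg^2+(aq)] = 0.334 and [Hg^2+(aq)] = 2.2 M.

2.2 M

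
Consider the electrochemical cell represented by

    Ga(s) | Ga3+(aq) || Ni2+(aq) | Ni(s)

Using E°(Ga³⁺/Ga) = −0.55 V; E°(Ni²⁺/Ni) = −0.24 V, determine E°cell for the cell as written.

By convention the left-hand electrode in cell notation is the anode (oxidation) and the right-hand electrode is the cathode (reduction).
E°cell = E°(right) − E°(left) = −0.24 − (−0.55) = +0.31 V.

+0.31 V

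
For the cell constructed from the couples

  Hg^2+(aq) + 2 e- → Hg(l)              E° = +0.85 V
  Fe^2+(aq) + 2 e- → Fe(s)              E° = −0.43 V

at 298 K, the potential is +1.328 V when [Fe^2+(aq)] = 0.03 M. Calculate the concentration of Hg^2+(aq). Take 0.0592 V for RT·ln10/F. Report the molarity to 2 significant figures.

1.3 M

The Hg²⁺/Hg couple has the larger reduction potential, so it is the cathode: E°cell = +0.85 − (−0.43) = +1.28 V and n = 2.
Since E = E° − (0.0592/n)·log Q, log Q = n(E° − E)/0.0592 = −1.622.
The balanced reaction is Hg^2+(aq) + Fe(s) → Hg(l) + Fe^2+(aq), so Q = [Fe^2+(aq)] / [Hg^2+(aq)].
Solving for the unknown gives log [Hg^2+(aq)] = 0.099, so [Hg^2+(aq)] ≈ 1.3 M.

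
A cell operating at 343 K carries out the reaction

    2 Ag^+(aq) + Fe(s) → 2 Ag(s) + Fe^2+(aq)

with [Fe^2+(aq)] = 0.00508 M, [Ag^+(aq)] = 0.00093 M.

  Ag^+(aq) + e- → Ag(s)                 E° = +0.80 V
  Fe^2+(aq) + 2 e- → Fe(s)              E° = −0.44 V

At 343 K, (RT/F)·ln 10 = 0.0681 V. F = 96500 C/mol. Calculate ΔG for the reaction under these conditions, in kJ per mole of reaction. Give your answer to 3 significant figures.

The standard cell potential is +0.80 − (−0.44) = +1.24 V, with n = 2 electrons in the balanced equation.
Here Q = [Fe^2+(aq)] / [Ag^+(aq)]^2 = 5.87×10^3 (log Q = 3.769), giving E = +1.24 − (0.0681/2)·(3.769) = +1.1117 V.
Finally ΔG = −nFE = −(2)(96500 C/mol)(+1.1117 V) = −215 kJ/mol.

−215 kJ/mol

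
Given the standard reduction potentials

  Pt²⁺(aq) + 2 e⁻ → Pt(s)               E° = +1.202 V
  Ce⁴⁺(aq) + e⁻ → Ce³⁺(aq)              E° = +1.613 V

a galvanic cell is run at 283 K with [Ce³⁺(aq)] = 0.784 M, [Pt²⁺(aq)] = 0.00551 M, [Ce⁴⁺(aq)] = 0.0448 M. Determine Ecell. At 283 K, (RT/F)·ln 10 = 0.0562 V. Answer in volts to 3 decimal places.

+0.405 V

The Ce⁴⁺/Ce³⁺ couple has the more positive E°, so it is the cathode; Pt²⁺/Pt is the anode.
The standard potential is +1.613 − (+1.202) = +0.411 V and the balanced reaction transfers n = 2 electrons.
Balancing gives 2 Ce⁴⁺(aq) + Pt(s) → 2 Ce³⁺(aq) + Pt²⁺(aq); hence Q = ([Ce³⁺(aq)]^2·[Pt²⁺(aq)]) / [Ce⁴⁺(aq)]^2 = 1.69 (log Q = 0.227).
E = E° − (0.0562/n)·log Q = +0.411 − (0.0562/2)(0.227) = +0.405 V.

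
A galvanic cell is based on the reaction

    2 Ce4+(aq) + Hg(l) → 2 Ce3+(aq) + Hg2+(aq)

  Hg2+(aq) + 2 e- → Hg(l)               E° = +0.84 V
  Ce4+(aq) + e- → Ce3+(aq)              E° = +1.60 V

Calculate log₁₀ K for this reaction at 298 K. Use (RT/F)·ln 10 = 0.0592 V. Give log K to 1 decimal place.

The Ce⁴⁺/Ce³⁺ couple is reduced (cathode); E°cell = +1.60 − (+0.84) = +0.76 V with n = 2.
At equilibrium E = 0, so log K = nE°cell / 0.0592 = (2)(+0.76) / 0.0592 = 25.7.

log K = 25.7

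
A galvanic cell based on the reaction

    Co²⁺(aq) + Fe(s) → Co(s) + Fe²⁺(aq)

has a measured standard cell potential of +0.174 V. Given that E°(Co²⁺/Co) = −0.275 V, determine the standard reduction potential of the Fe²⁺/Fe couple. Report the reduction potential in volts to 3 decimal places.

−0.449 V

In the reaction as written the Co²⁺/Co couple is reduced (cathode) and Fe²⁺/Fe is oxidized (anode), so E°cell = E°(Co²⁺/Co) − E°(Fe²⁺/Fe).
E°(Fe²⁺/Fe) = E°(cathode) − E°cell = −0.275 − (+0.174) = −0.449 V.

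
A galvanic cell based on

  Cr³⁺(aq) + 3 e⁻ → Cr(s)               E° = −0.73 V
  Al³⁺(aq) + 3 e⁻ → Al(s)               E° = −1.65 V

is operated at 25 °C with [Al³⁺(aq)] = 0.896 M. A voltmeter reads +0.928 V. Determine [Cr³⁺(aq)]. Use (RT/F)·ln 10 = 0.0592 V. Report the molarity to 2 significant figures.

The Cr³⁺/Cr couple has the larger reduction potential, so it is the cathode: E°cell = −0.73 − (−1.65) = +0.92 V and n = 3.
From the Nernst equation, log Q = n(E° − E)/0.0592 = 3·(+0.92 − (+0.928))/0.0592 = −0.405.
The balanced reaction is Cr³⁺(aq) + Al(s) → Cr(s) + Al³⁺(aq), so Q = [Al³⁺(aq)] / [Cr³⁺(aq)].
Solving for the unknown gives log [Cr³⁺(aq)] = 0.357, so [Cr³⁺(aq)] ≈ 2.3 M.

2.3 M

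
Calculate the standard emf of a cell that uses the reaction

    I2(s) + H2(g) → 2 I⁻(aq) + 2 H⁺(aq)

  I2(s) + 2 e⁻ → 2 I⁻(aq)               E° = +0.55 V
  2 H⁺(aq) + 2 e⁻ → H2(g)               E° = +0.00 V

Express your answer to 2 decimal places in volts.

In the reaction as written, I2(s) is reduced (cathode) and H⁺(aq) is produced by oxidation at the anode.
E°cell = E°(cathode) − E°(anode) = +0.55 − (+0.00) = +0.55 V.
The positive value indicates the reaction is spontaneous as written.

+0.55 V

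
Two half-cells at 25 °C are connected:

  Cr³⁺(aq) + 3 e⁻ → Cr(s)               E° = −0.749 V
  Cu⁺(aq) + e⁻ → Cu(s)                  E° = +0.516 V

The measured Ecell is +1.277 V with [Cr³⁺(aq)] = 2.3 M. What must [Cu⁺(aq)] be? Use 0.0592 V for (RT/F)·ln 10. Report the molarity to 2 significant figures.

With Cu⁺/Cu at the cathode and Cr³⁺/Cr at the anode, E°cell = +0.516 − (−0.749) = +1.265 V (n = 3).
From the Nernst equation, log Q = n(E° − E)/0.0592 = 3·(+1.265 − (+1.277))/0.0592 = −0.608.
The balanced reaction is 3 Cu⁺(aq) + Cr(s) → 3 Cu(s) + Cr³⁺(aq), so Q = [Cr³⁺(aq)] / [Cu⁺(aq)]^3.
Solving for the unknown gives log [Cu⁺(aq)] = 0.323, so [Cu⁺(aq)] ≈ 2.1 M.

2.1 M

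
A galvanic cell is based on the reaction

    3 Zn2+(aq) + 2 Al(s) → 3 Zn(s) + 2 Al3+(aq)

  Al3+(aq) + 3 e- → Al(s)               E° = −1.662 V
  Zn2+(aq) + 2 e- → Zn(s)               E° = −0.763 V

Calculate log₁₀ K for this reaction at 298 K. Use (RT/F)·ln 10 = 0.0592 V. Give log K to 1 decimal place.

The Zn²⁺/Zn couple is reduced (cathode); E°cell = −0.763 − (−1.662) = +0.899 V with n = 6.
At equilibrium E = 0, so log K = nE°cell / 0.0592 = (6)(+0.899) / 0.0592 = 91.1.

log K = 91.1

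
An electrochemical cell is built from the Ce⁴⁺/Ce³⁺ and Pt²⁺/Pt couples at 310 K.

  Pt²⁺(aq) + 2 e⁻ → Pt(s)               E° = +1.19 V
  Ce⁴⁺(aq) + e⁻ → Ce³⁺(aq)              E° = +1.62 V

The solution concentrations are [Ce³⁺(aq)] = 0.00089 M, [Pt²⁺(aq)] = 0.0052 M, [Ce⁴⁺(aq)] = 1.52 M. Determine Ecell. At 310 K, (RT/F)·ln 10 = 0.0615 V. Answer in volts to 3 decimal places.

+0.699 V

Ce⁴⁺/Ce³⁺ is reduced (cathode, E° = +1.62 V) and Pt²⁺/Pt is oxidized (anode).
E°cell = +1.62 − (+1.19) = +0.43 V, with n = 2 electrons transferred.
For the overall reaction 2 Ce⁴⁺(aq) + Pt(s) → 2 Ce³⁺(aq) + Pt²⁺(aq), Q = ([Ce³⁺(aq)]^2·[Pt²⁺(aq)]) / [Ce⁴⁺(aq)]^2 = 1.78×10^−9, giving log Q = −8.749.
Applying E = E° − (RT ln10/nF)·log Q gives +0.43 − (0.0615/2)(−8.749) = +0.699 V.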